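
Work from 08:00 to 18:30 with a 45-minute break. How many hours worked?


Total time = (18×60+30) - (8×60+0)
= 1110 - 480 = 630 min
Minus break: 630 - 45 = 585 min
= 9h 45m

9h 45m (585 minutes)


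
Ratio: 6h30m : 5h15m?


26:21 (1.24)

Duration 1: 390 minutes
Duration 2: 315 minutes
Ratio = 390:315
GCD = 15
Simplified = 26:21
As a decimal: 26/21 ≈ 1.24


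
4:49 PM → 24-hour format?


Input: 4:49 PM
PM: 4 + 12 = 16

16:49


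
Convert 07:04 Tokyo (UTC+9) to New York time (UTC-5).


Time difference = UTC-5 - UTC+9 = -14 hours
New hour = (7 -14) mod 24
= -7 mod 24 = 17
Minutes unchanged → 17:04; -7 < 0 → previous day

17:04 (previous day)


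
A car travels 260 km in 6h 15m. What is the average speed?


41.6 km/h

Distance: 260 km
Time: 6h 15m = 375 min = 375/60 = 25/4 hours
Speed = 260 ÷ (25/4) = 260 × 4 / 25 = 1040/25 = 41.6 km/h


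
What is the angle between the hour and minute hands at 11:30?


165.0°

Hour hand = 11×30 + 30×0.5 = 345.0°
Minute hand = 30×6 = 180°
Difference = |345.0 - 180| = 165.0°


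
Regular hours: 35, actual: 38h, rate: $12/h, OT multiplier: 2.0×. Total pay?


$492.00

Regular: 35h × $12 = $420.00
Overtime: 38 - 35 = 3h
OT pay: 3h × $12 × 2.0 = $72.00
Total = $420.00 + $72.00 = $492.00


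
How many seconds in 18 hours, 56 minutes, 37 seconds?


68197 seconds

Hours: 18 × 3600 = 64800
Minutes: 56 × 60 = 3360
Seconds: 37
Total = 64800 + 3360 + 37 = 68197


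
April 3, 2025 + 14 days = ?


April 17, 2025

Start: April 3, 2025
Add 14 days
April 3 + 14 = April 17, 2025


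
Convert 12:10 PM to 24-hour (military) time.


Input: 12:10 PM
12 PM → 12 (noon)

12:10


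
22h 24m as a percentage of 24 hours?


0.9333 (93.33%)

Total minutes: 22×60 + 24 = 1344
Day = 24×60 = 1440 minutes
Fraction = 1344/1440 ≈ 0.9333
As a percentage: 1344/1440 × 100 ≈ 93.33%


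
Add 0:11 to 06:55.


Start: 415 minutes from midnight
Add: 11 minutes
Total: 426 minutes
Hours: 426 ÷ 60 = 7 remainder 6

07:06


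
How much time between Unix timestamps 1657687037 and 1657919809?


232772 seconds (64.7 hours / 2.69 days)

Difference = 1657919809 - 1657687037 = 232772 seconds
In hours: 232772 / 3600 ≈ 64.7
In days: 232772 / 86400 ≈ 2.69


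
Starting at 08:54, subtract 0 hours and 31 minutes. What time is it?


08:23

Start: 534 minutes from midnight
Subtract: 31 minutes
Remaining: 534 - 31 = 503
Hours: 8, Minutes: 23


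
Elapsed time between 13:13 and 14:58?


1h 45m

End time in minutes: 14×60 + 58 = 898
Start time in minutes: 13×60 + 13 = 793
Difference = 898 - 793 = 105 minutes
= 1 hours 45 minutes


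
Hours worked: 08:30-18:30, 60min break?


Total time = (18×60+30) - (8×60+30)
= 1110 - 510 = 600 min
Minus break: 600 - 60 = 540 min
= 9h 0m

9h 0m (540 minutes)


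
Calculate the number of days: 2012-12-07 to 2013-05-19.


From December 7, 2012 to May 19, 2013
Rest of December 2012: 31 - 7 = 24
Full months: January 31, February 2013 28, March 31, April 30
Days into May 2013: 19
Total = 24 + 31 + 28 + 31 + 30 + 19 = 163 days

163 days


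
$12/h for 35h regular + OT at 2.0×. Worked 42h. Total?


$588.00

Regular: 35h × $12 = $420.00
Overtime: 42 - 35 = 7h
OT pay: 7h × $12 × 2.0 = $168.00
Total = $420.00 + $168.00 = $588.00


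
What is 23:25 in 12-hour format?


11:25 PM

Hour: 23
23 - 12 = 11 → PM


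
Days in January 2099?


31 days

Month: January (month 1)
January has 31 days


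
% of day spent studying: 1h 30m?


Time: 90 minutes
Day: 1440 minutes
Percentage = (90/1440) × 100 ≈ 6.3%

6.3%


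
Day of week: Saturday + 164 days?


Start: Saturday (index 5)
(5 + 164) mod 7
= 169 mod 7
= 1
Index 1 → Tuesday

Tuesday


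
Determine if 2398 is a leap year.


Rules: divisible by 4 AND (not by 100 OR by 400)
2398 ÷ 4 = 599 remainder 2 → not divisible by 4
Not divisible by 4 → not a leap year

No


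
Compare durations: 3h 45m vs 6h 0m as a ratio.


Duration 1: 225 minutes
Duration 2: 360 minutes
Ratio = 225:360
GCD = 45
Simplified = 5:8
As a decimal: 5/8 ≈ 0.63

5:8 (0.63)


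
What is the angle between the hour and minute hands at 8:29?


80.5°

Hour hand = 8×30 + 29×0.5 = 254.5°
Minute hand = 29×6 = 174°
Difference = |254.5 - 174| = 80.5°


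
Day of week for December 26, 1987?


Saturday

Zeller's congruence:
q=26, m=12, k=87, j=19
h = (26 + ⌊13×13/5⌋ + 87 + ⌊87/4⌋ + ⌊19/4⌋ - 2×19) mod 7
= (26 + 33 + 87 + 21 + 4 - 38) mod 7
= 133 mod 7 = 0
h=0 → Saturday


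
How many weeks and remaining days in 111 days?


Weeks: 111 ÷ 7 = 15 remainder 6

15 weeks 6 days


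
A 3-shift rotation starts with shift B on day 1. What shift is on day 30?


Shift A

Shifts: A, B, C
Start: B (index 1)
Day 30: (1 + 30 - 1) mod 3
= 30 mod 3
= 0
Index 0 → shift A


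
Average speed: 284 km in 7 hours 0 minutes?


Distance: 284 km
Time: 7 hours
Speed = 284 / 7 ≈ 40.6 km/h

40.6 km/h


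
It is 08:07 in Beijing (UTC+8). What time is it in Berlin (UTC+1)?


01:07

Time difference = UTC+1 - UTC+8 = -7 hours
New hour = (8 -7) mod 24
= 1 mod 24 = 1
Minutes unchanged → 01:07


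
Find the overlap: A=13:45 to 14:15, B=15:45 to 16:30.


0 minutes

Meeting A: 825-855 (in minutes from midnight)
Meeting B: 945-990
Overlap start = max(825, 945) = 945
Overlap end = min(855, 990) = 855
Overlap = max(0, 855 - 945) = 0 min


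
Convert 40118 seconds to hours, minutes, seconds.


11h 8m 38s

Hours: 40118 ÷ 3600 = 11 remainder 518
Minutes: 518 ÷ 60 = 8 remainder 38
Seconds: 38


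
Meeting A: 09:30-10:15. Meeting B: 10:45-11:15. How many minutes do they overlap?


Meeting A: 570-615 (in minutes from midnight)
Meeting B: 645-675
Overlap start = max(570, 645) = 645
Overlap end = min(615, 675) = 615
Overlap = max(0, 615 - 645) = 0 min

0 minutes


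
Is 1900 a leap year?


No

Rules: divisible by 4 AND (not by 100 OR by 400)
1900 ÷ 4 = 475 exactly → divisible by 4
1900 ÷ 100 = 19 exactly → divisible by 100
1900 ÷ 400 = 4 remainder 300 → not divisible by 400
Divisible by 100 but not by 400 → not a leap year


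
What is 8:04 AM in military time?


Input: 8:04 AM
AM hour stays: 8

08:04


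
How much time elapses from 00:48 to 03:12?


2h 24m

End time in minutes: 3×60 + 12 = 192
Start time in minutes: 0×60 + 48 = 48
Difference = 192 - 48 = 144 minutes
= 2 hours 24 minutes


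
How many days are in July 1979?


Month: July (month 7)
July has 31 days

31 days


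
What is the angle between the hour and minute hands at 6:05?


152.5°

Hour hand = 6×30 + 5×0.5 = 182.5°
Minute hand = 5×6 = 30°
Difference = |182.5 - 30| = 152.5°


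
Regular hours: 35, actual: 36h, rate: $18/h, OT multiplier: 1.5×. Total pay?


Regular: 35h × $18 = $630.00
Overtime: 36 - 35 = 1h
OT pay: 1h × $18 × 1.5 = $27.00
Total = $630.00 + $27.00 = $657.00

$657.00


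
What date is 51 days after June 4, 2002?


July 25, 2002

Start: June 4, 2002
Add 51 days
June 4 → July 1: 30 - 4 + 1 = 27 days (51 - 27 = 24 left)
July 1 + 24 = July 25, 2002


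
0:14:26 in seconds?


Hours: 0 × 3600 = 0
Minutes: 14 × 60 = 840
Seconds: 26
Total = 0 + 840 + 26 = 866

866 seconds


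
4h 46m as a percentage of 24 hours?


0.1986 (19.86%)

Total minutes: 4×60 + 46 = 286
Day = 24×60 = 1440 minutes
Fraction = 286/1440 ≈ 0.1986
As a percentage: 286/1440 × 100 ≈ 19.86%


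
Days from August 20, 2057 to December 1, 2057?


103 days

From August 20, 2057 to December 1, 2057
Rest of August 2057: 31 - 20 = 11
Full months: September 30, October 31, November 30
Days into December 2057: 1
Total = 11 + 30 + 31 + 30 + 1 = 103 days


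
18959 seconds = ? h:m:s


Hours: 18959 ÷ 3600 = 5 remainder 959
Minutes: 959 ÷ 60 = 15 remainder 59
Seconds: 59

5h 15m 59s


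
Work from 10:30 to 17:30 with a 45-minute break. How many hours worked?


6h 15m (375 minutes)

Total time = (17×60+30) - (10×60+30)
= 1050 - 630 = 420 min
Minus break: 420 - 45 = 375 min
= 6h 15m


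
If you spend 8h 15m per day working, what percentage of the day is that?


Time: 495 minutes
Day: 1440 minutes
Percentage = (495/1440) × 100 ≈ 34.4%

34.4%


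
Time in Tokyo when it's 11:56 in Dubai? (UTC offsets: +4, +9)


Time difference = UTC+9 - UTC+4 = +5 hours
New hour = (11 + 5) mod 24
= 16 mod 24 = 16
Minutes unchanged → 16:56

16:56


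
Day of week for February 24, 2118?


Thursday

Zeller's congruence:
q=24, m=14, k=17, j=21
h = (24 + ⌊13×15/5⌋ + 17 + ⌊17/4⌋ + ⌊21/4⌋ - 2×21) mod 7
= (24 + 39 + 17 + 4 + 5 - 42) mod 7
= 47 mod 7 = 5
h=5 → Thursday


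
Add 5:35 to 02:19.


Start: 139 minutes from midnight
Add: 335 minutes
Total: 474 minutes
Hours: 474 ÷ 60 = 7 remainder 54

07:54


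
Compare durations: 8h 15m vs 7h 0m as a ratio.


33:28 (1.18)

Duration 1: 495 minutes
Duration 2: 420 minutes
Ratio = 495:420
GCD = 15
Simplified = 33:28
As a decimal: 33/28 ≈ 1.18


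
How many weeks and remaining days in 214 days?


30 weeks 4 days

Weeks: 214 ÷ 7 = 30 remainder 4


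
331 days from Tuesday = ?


Thursday

Start: Tuesday (index 1)
(1 + 331) mod 7
= 332 mod 7
= 3
Index 3 → Thursday


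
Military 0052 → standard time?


12:52 AM

Hour: 0
0 → 12 AM (midnight)


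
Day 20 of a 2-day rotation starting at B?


Shifts: A, B
Start: B (index 1)
Day 20: (1 + 20 - 1) mod 2
= 20 mod 2
= 0
Index 0 → shift A

Shift A


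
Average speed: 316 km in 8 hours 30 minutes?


37.2 km/h

Distance: 316 km
Time: 8h 30m = 510 min = 510/60 = 17/2 hours
Speed = 316 ÷ (17/2) = 316 × 2 / 17 = 632/17 ≈ 37.2 km/h


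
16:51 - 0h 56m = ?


Start: 1011 minutes from midnight
Subtract: 56 minutes
Remaining: 1011 - 56 = 955
Hours: 15, Minutes: 55

15:55


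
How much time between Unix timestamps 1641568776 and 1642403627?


834851 seconds (231.9 hours / 9.66 days)

Difference = 1642403627 - 1641568776 = 834851 seconds
In hours: 834851 / 3600 ≈ 231.9
In days: 834851 / 86400 ≈ 9.66


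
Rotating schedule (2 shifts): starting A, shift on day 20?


Shift B

Shifts: A, B
Start: A (index 0)
Day 20: (0 + 20 - 1) mod 2
= 19 mod 2
= 1
Index 1 → shift B


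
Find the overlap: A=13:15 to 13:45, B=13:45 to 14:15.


0 minutes

Meeting A: 795-825 (in minutes from midnight)
Meeting B: 825-855
Overlap start = max(795, 825) = 825
Overlap end = min(825, 855) = 825
Overlap = max(0, 825 - 825) = 0 min


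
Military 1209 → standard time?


Hour: 12
12 → 12 PM (noon)

12:09 PM


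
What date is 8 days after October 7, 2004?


October 15, 2004

Start: October 7, 2004
Add 8 days
October 7 + 8 = October 15, 2004


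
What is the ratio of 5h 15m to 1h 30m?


Duration 1: 315 minutes
Duration 2: 90 minutes
Ratio = 315:90
GCD = 45
Simplified = 7:2
As a decimal: 7/2 = 3.50

7:2 (3.50)


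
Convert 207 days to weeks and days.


29 weeks 4 days

Weeks: 207 ÷ 7 = 29 remainder 4


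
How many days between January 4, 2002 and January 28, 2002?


24 days

From January 4, 2002 to January 28, 2002
Same month: 28 - 4 = 24 days


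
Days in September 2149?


30 days

Month: September (month 9)
September has 30 days


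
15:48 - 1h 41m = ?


14:07

Start: 948 minutes from midnight
Subtract: 101 minutes
Remaining: 948 - 101 = 847
Hours: 14, Minutes: 7


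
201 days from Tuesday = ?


Sunday

Start: Tuesday (index 1)
(1 + 201) mod 7
= 202 mod 7
= 6
Index 6 → Sunday


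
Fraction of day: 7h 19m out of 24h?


0.3049 (30.49%)

Total minutes: 7×60 + 19 = 439
Day = 24×60 = 1440 minutes
Fraction = 439/1440 ≈ 0.3049
As a percentage: 439/1440 × 100 ≈ 30.49%


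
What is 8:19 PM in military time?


20:19

Input: 8:19 PM
PM: 8 + 12 = 20


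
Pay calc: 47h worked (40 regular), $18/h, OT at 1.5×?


Regular: 40h × $18 = $720.00
Overtime: 47 - 40 = 7h
OT pay: 7h × $18 × 1.5 = $189.00
Total = $720.00 + $189.00 = $909.00

$909.00


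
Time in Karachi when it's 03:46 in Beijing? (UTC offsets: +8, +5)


00:46

Time difference = UTC+5 - UTC+8 = -3 hours
New hour = (3 -3) mod 24
= 0 mod 24 = 0
Minutes unchanged → 00:46


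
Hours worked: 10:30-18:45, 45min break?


Total time = (18×60+45) - (10×60+30)
= 1125 - 630 = 495 min
Minus break: 495 - 45 = 450 min
= 7h 30m

7h 30m (450 minutes)


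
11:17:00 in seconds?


Hours: 11 × 3600 = 39600
Minutes: 17 × 60 = 1020
Seconds: 0
Total = 39600 + 1020 + 0 = 40620

40620 seconds


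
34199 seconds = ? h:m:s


9h 29m 59s

Hours: 34199 ÷ 3600 = 9 remainder 1799
Minutes: 1799 ÷ 60 = 29 remainder 59
Seconds: 59


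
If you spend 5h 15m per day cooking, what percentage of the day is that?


Time: 315 minutes
Day: 1440 minutes
Percentage = (315/1440) × 100 ≈ 21.9%

21.9%


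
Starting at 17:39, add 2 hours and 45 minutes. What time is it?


20:24

Start: 1059 minutes from midnight
Add: 165 minutes
Total: 1224 minutes
Hours: 1224 ÷ 60 = 20 remainder 24


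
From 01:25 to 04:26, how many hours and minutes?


3h 1m

End time in minutes: 4×60 + 26 = 266
Start time in minutes: 1×60 + 25 = 85
Difference = 266 - 85 = 181 minutes
= 3 hours 1 minutes


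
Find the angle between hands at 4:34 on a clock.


Hour hand = 4×30 + 34×0.5 = 137.0°
Minute hand = 34×6 = 204°
Difference = |137.0 - 204| = 67.0°

67.0°


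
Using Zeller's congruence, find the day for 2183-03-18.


Tuesday

Zeller's congruence:
q=18, m=3, k=83, j=21
h = (18 + ⌊13×4/5⌋ + 83 + ⌊83/4⌋ + ⌊21/4⌋ - 2×21) mod 7
= (18 + 10 + 83 + 20 + 5 - 42) mod 7
= 94 mod 7 = 3
h=3 → Tuesday


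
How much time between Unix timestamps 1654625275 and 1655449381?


824106 seconds (228.9 hours / 9.54 days)

Difference = 1655449381 - 1654625275 = 824106 seconds
In hours: 824106 / 3600 ≈ 228.9
In days: 824106 / 86400 ≈ 9.54


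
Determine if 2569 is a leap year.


No

Rules: divisible by 4 AND (not by 100 OR by 400)
2569 ÷ 4 = 642 remainder 1 → not divisible by 4
Not divisible by 4 → not a leap year


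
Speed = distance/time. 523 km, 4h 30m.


116.2 km/h

Distance: 523 km
Time: 4h 30m = 270 min = 270/60 = 9/2 hours
Speed = 523 ÷ (9/2) = 523 × 2 / 9 = 1046/9 ≈ 116.2 km/h


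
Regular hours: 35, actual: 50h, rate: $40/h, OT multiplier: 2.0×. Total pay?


$2600.00

Regular: 35h × $40 = $1400.00
Overtime: 50 - 35 = 15h
OT pay: 15h × $40 × 2.0 = $1200.00
Total = $1400.00 + $1200.00 = $2600.00


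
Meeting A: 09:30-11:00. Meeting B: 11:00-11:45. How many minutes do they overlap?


0 minutes

Meeting A: 570-660 (in minutes from midnight)
Meeting B: 660-705
Overlap start = max(570, 660) = 660
Overlap end = min(660, 705) = 660
Overlap = max(0, 660 - 660) = 0 min


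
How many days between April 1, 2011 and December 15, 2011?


258 days

From April 1, 2011 to December 15, 2011
Rest of April 2011: 30 - 1 = 29
Full months: May 31, June 30, July 31, August 31, September 30, October 31, November 30
Days into December 2011: 15
Total = 29 + 31 + 30 + 31 + 31 + 30 + 31 + 30 + 15 = 258 days


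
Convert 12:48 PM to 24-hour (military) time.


Input: 12:48 PM
12 PM → 12 (noon)

12:48


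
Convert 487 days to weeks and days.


69 weeks 4 days

Weeks: 487 ÷ 7 = 69 remainder 4


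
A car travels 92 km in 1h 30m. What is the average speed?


61.3 km/h

Distance: 92 km
Time: 1h 30m = 90 min = 90/60 = 3/2 hours
Speed = 92 ÷ (3/2) = 92 × 2 / 3 = 184/3 ≈ 61.3 km/h


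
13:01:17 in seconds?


46877 seconds

Hours: 13 × 3600 = 46800
Minutes: 1 × 60 = 60
Seconds: 17
Total = 46800 + 60 + 17 = 46877


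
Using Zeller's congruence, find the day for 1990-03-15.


Thursday

Zeller's congruence:
q=15, m=3, k=90, j=19
h = (15 + ⌊13×4/5⌋ + 90 + ⌊90/4⌋ + ⌊19/4⌋ - 2×19) mod 7
= (15 + 10 + 90 + 22 + 4 - 38) mod 7
= 103 mod 7 = 5
h=5 → Thursday


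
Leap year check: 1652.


Yes

Rules: divisible by 4 AND (not by 100 OR by 400)
1652 ÷ 4 = 413 exactly → divisible by 4
1652 ÷ 100 = 16 remainder 52 → not divisible by 100
Divisible by 4 but not by 100 → leap year


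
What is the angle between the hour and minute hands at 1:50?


Hour hand = 1×30 + 50×0.5 = 55.0°
Minute hand = 50×6 = 300°
Difference = |55.0 - 300| = 245.0°
Since > 180°: 360 - 245.0 = 115.0°

115.0°


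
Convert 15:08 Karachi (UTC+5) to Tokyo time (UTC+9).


Time difference = UTC+9 - UTC+5 = +4 hours
New hour = (15 + 4) mod 24
= 19 mod 24 = 19
Minutes unchanged → 19:08

19:08


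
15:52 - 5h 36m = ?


10:16

Start: 952 minutes from midnight
Subtract: 336 minutes
Remaining: 952 - 336 = 616
Hours: 10, Minutes: 16


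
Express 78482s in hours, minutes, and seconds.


21h 48m 2s

Hours: 78482 ÷ 3600 = 21 remainder 2882
Minutes: 2882 ÷ 60 = 48 remainder 2
Seconds: 2


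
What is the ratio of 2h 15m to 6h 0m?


3:8 (0.38)

Duration 1: 135 minutes
Duration 2: 360 minutes
Ratio = 135:360
GCD = 45
Simplified = 3:8
As a decimal: 3/8 ≈ 0.38


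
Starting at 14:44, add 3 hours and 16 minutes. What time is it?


Start: 884 minutes from midnight
Add: 196 minutes
Total: 1080 minutes
Hours: 1080 ÷ 60 = 18 remainder 0

18:00


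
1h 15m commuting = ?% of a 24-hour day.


5.2%

Time: 75 minutes
Day: 1440 minutes
Percentage = (75/1440) × 100 ≈ 5.2%


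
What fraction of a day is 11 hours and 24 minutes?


Total minutes: 11×60 + 24 = 684
Day = 24×60 = 1440 minutes
Fraction = 684/1440 = 0.4750
As a percentage: 684/1440 × 100 = 47.50%

0.4750 (47.50%)


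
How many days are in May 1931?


Month: May (month 5)
May has 31 days

31 days


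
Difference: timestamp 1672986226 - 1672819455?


Difference = 1672986226 - 1672819455 = 166771 seconds
In hours: 166771 / 3600 ≈ 46.3
In days: 166771 / 86400 ≈ 1.93

166771 seconds (46.3 hours / 1.93 days)


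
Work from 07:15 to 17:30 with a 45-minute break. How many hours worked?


9h 30m (570 minutes)

Total time = (17×60+30) - (7×60+15)
= 1050 - 435 = 615 min
Minus break: 615 - 45 = 570 min
= 9h 30m


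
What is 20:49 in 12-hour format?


Hour: 20
20 - 12 = 8 → PM

8:49 PM


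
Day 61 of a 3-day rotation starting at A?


Shifts: A, B, C
Start: A (index 0)
Day 61: (0 + 61 - 1) mod 3
= 60 mod 3
= 0
Index 0 → shift A

Shift A


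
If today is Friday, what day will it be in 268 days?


Start: Friday (index 4)
(4 + 268) mod 7
= 272 mod 7
= 6
Index 6 → Sunday

Sunday


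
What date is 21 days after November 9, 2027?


Start: November 9, 2027
Add 21 days
November 9 + 21 = November 30, 2027

November 30, 2027


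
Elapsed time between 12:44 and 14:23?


1h 39m

End time in minutes: 14×60 + 23 = 863
Start time in minutes: 12×60 + 44 = 764
Difference = 863 - 764 = 99 minutes
= 1 hours 39 minutes


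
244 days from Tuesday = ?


Start: Tuesday (index 1)
(1 + 244) mod 7
= 245 mod 7
= 0
Index 0 → Monday

Monday


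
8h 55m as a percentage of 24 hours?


Total minutes: 8×60 + 55 = 535
Day = 24×60 = 1440 minutes
Fraction = 535/1440 ≈ 0.3715
As a percentage: 535/1440 × 100 ≈ 37.15%

0.3715 (37.15%)


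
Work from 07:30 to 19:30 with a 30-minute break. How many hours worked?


Total time = (19×60+30) - (7×60+30)
= 1170 - 450 = 720 min
Minus break: 720 - 30 = 690 min
= 11h 30m

11h 30m (690 minutes)


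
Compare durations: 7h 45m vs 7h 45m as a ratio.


1:1 (1.00)

Duration 1: 465 minutes
Duration 2: 465 minutes
Ratio = 465:465
GCD = 465
Simplified = 1:1
As a decimal: 1/1 = 1.00


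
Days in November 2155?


Month: November (month 11)
November has 30 days

30 days


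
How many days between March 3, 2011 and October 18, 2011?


229 days

From March 3, 2011 to October 18, 2011
Rest of March 2011: 31 - 3 = 28
Full months: April 30, May 31, June 30, July 31, August 31, September 30
Days into October 2011: 18
Total = 28 + 30 + 31 + 30 + 31 + 31 + 30 + 18 = 229 days


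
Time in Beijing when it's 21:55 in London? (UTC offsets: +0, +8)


Time difference = UTC+8 - UTC+0 = +8 hours
New hour = (21 + 8) mod 24
= 29 mod 24 = 5
Minutes unchanged → 05:55; 29 ≥ 24 → next day

05:55 (next day)


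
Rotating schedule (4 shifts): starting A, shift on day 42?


Shifts: A, B, C, D
Start: A (index 0)
Day 42: (0 + 42 - 1) mod 4
= 41 mod 4
= 1
Index 1 → shift B

Shift B


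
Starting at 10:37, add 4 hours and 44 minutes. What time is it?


Start: 637 minutes from midnight
Add: 284 minutes
Total: 921 minutes
Hours: 921 ÷ 60 = 15 remainder 21

15:21


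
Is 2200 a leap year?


Rules: divisible by 4 AND (not by 100 OR by 400)
2200 ÷ 4 = 550 exactly → divisible by 4
2200 ÷ 100 = 22 exactly → divisible by 100
2200 ÷ 400 = 5 remainder 200 → not divisible by 400
Divisible by 100 but not by 400 → not a leap year

No


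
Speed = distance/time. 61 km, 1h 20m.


45.8 km/h

Distance: 61 km
Time: 1h 20m = 80 min = 80/60 = 4/3 hours
Speed = 61 ÷ (4/3) = 61 × 3 / 4 = 183/4 ≈ 45.8 km/h


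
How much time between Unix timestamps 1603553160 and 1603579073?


25913 seconds (7.2 hours / 0.30 days)

Difference = 1603579073 - 1603553160 = 25913 seconds
In hours: 25913 / 3600 ≈ 7.2
In days: 25913 / 86400 ≈ 0.30


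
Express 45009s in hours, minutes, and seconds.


Hours: 45009 ÷ 3600 = 12 remainder 1809
Minutes: 1809 ÷ 60 = 30 remainder 9
Seconds: 9

12h 30m 9s


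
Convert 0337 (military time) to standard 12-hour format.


3:37 AM

Hour: 3
3 < 12 → AM


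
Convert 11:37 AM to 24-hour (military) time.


Input: 11:37 AM
AM hour stays: 11

11:37


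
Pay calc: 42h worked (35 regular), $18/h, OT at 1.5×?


Regular: 35h × $18 = $630.00
Overtime: 42 - 35 = 7h
OT pay: 7h × $18 × 1.5 = $189.00
Total = $630.00 + $189.00 = $819.00

$819.00


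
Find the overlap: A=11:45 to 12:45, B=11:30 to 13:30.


60 minutes

Meeting A: 705-765 (in minutes from midnight)
Meeting B: 690-810
Overlap start = max(705, 690) = 705
Overlap end = min(765, 810) = 765
Overlap = max(0, 765 - 705) = 60 min


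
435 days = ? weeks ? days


Weeks: 435 ÷ 7 = 62 remainder 1

62 weeks 1 days


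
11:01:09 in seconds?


Hours: 11 × 3600 = 39600
Minutes: 1 × 60 = 60
Seconds: 9
Total = 39600 + 60 + 9 = 39669

39669 seconds


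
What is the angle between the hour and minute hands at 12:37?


Hour hand (12 ≡ 0 on the dial): 0×30 + 37×0.5 = 18.5°
Minute hand = 37×6 = 222°
Difference = |18.5 - 222| = 203.5°
Since > 180°: 360 - 203.5 = 156.5°

156.5°


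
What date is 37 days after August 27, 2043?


October 3, 2043

Start: August 27, 2043
Add 37 days
August 27 → September 1: 31 - 27 + 1 = 5 days (37 - 5 = 32 left)
September 1 → October 1: 30 - 1 + 1 = 30 days (32 - 30 = 2 left)
October 1 + 2 = October 3, 2043


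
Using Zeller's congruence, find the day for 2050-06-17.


Zeller's congruence:
q=17, m=6, k=50, j=20
h = (17 + ⌊13×7/5⌋ + 50 + ⌊50/4⌋ + ⌊20/4⌋ - 2×20) mod 7
= (17 + 18 + 50 + 12 + 5 - 40) mod 7
= 62 mod 7 = 6
h=6 → Friday

Friday


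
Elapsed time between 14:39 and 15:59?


End time in minutes: 15×60 + 59 = 959
Start time in minutes: 14×60 + 39 = 879
Difference = 959 - 879 = 80 minutes
= 1 hours 20 minutes

1h 20m


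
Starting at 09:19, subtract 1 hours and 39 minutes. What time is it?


07:40

Start: 559 minutes from midnight
Subtract: 99 minutes
Remaining: 559 - 99 = 460
Hours: 7, Minutes: 40


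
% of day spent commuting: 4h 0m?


Time: 240 minutes
Day: 1440 minutes
Percentage = (240/1440) × 100 ≈ 16.7%

16.7%


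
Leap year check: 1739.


No

Rules: divisible by 4 AND (not by 100 OR by 400)
1739 ÷ 4 = 434 remainder 3 → not divisible by 4
Not divisible by 4 → not a leap year


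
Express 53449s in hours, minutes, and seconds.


Hours: 53449 ÷ 3600 = 14 remainder 3049
Minutes: 3049 ÷ 60 = 50 remainder 49
Seconds: 49

14h 50m 49s


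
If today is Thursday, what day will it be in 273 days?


Start: Thursday (index 3)
(3 + 273) mod 7
= 276 mod 7
= 3
Index 3 → Thursday

Thursday


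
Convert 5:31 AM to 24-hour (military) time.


Input: 5:31 AM
AM hour stays: 5

05:31


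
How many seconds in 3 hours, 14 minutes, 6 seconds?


Hours: 3 × 3600 = 10800
Minutes: 14 × 60 = 840
Seconds: 6
Total = 10800 + 840 + 6 = 11646

11646 seconds


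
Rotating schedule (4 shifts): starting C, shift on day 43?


Shift A

Shifts: A, B, C, D
Start: C (index 2)
Day 43: (2 + 43 - 1) mod 4
= 44 mod 4
= 0
Index 0 → shift A


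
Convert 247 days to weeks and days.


35 weeks 2 days

Weeks: 247 ÷ 7 = 35 remainder 2


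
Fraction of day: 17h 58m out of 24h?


Total minutes: 17×60 + 58 = 1078
Day = 24×60 = 1440 minutes
Fraction = 1078/1440 ≈ 0.7486
As a percentage: 1078/1440 × 100 ≈ 74.86%

0.7486 (74.86%)


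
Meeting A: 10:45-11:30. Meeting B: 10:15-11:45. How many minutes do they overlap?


Meeting A: 645-690 (in minutes from midnight)
Meeting B: 615-705
Overlap start = max(645, 615) = 645
Overlap end = min(690, 705) = 690
Overlap = max(0, 690 - 645) = 45 min

45 minutes


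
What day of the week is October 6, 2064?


Monday

Zeller's congruence:
q=6, m=10, k=64, j=20
h = (6 + ⌊13×11/5⌋ + 64 + ⌊64/4⌋ + ⌊20/4⌋ - 2×20) mod 7
= (6 + 28 + 64 + 16 + 5 - 40) mod 7
= 79 mod 7 = 2
h=2 → Monday


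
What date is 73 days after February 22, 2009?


May 6, 2009

Start: February 22, 2009
Add 73 days
February 22 → March 1: 28 - 22 + 1 = 7 days (73 - 7 = 66 left)
March 1 → April 1: 31 - 1 + 1 = 31 days (66 - 31 = 35 left)
April 1 → May 1: 30 - 1 + 1 = 30 days (35 - 30 = 5 left)
May 1 + 5 = May 6, 2009


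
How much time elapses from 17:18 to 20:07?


2h 49m

End time in minutes: 20×60 + 7 = 1207
Start time in minutes: 17×60 + 18 = 1038
Difference = 1207 - 1038 = 169 minutes
= 2 hours 49 minutes


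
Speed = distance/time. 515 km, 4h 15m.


Distance: 515 km
Time: 4h 15m = 255 min = 255/60 = 17/4 hours
Speed = 515 ÷ (17/4) = 515 × 4 / 17 = 2060/17 ≈ 121.2 km/h

121.2 km/h


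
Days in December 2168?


Month: December (month 12)
December has 31 days

31 days


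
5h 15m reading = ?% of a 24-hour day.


Time: 315 minutes
Day: 1440 minutes
Percentage = (315/1440) × 100 ≈ 21.9%

21.9%


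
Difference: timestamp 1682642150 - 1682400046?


Difference = 1682642150 - 1682400046 = 242104 seconds
In hours: 242104 / 3600 ≈ 67.3
In days: 242104 / 86400 ≈ 2.80

242104 seconds (67.3 hours / 2.80 days)


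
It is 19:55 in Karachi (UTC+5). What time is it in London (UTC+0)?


14:55

Time difference = UTC+0 - UTC+5 = -5 hours
New hour = (19 -5) mod 24
= 14 mod 24 = 14
Minutes unchanged → 14:55


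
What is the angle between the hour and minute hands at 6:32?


4.0°

Hour hand = 6×30 + 32×0.5 = 196.0°
Minute hand = 32×6 = 192°
Difference = |196.0 - 192| = 4.0°


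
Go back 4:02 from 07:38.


Start: 458 minutes from midnight
Subtract: 242 minutes
Remaining: 458 - 242 = 216
Hours: 3, Minutes: 36

03:36


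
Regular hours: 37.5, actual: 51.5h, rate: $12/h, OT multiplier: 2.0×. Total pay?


Regular: 37.5h × $12 = $450.00
Overtime: 51.5 - 37.5 = 14.0h
OT pay: 14.0h × $12 × 2.0 = $336.00
Total = $450.00 + $336.00 = $786.00

$786.00


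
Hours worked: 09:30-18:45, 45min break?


8h 30m (510 minutes)

Total time = (18×60+45) - (9×60+30)
= 1125 - 570 = 555 min
Minus break: 555 - 45 = 510 min
= 8h 30m


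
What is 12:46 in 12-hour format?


12:46 PM

Hour: 12
12 → 12 PM (noon)


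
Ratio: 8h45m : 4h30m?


35:18 (1.94)

Duration 1: 525 minutes
Duration 2: 270 minutes
Ratio = 525:270
GCD = 15
Simplified = 35:18
As a decimal: 35/18 ≈ 1.94


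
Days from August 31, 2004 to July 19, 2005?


322 days

From August 31, 2004 to July 19, 2005
Rest of August 2004: 31 - 31 = 0
Full months: September 30, October 31, November 30, December 31, January 31, February 2005 28, March 31, April 30, May 31, June 30
Days into July 2005: 19
Total = 0 + 30 + 31 + 30 + 31 + 31 + 28 + 31 + 30 + 31 + 30 + 19 = 322 days


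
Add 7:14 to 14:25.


Start: 865 minutes from midnight
Add: 434 minutes
Total: 1299 minutes
Hours: 1299 ÷ 60 = 21 remainder 39

21:39


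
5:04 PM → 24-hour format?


Input: 5:04 PM
PM: 5 + 12 = 17

17:04


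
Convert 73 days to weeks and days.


Weeks: 73 ÷ 7 = 10 remainder 3

10 weeks 3 days


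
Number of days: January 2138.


31 days

Month: January (month 1)
January has 31 days


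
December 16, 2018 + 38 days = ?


Start: December 16, 2018
Add 38 days
December 16 → January 1: 31 - 16 + 1 = 16 days (38 - 16 = 22 left)
January 1 + 22 = January 23, 2019

January 23, 2019


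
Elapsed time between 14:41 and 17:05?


End time in minutes: 17×60 + 5 = 1025
Start time in minutes: 14×60 + 41 = 881
Difference = 1025 - 881 = 144 minutes
= 2 hours 24 minutes

2h 24m


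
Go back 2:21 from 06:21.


04:00

Start: 381 minutes from midnight
Subtract: 141 minutes
Remaining: 381 - 141 = 240
Hours: 4, Minutes: 0


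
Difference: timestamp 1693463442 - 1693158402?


Difference = 1693463442 - 1693158402 = 305040 seconds
In hours: 305040 / 3600 ≈ 84.7
In days: 305040 / 86400 ≈ 3.53

305040 seconds (84.7 hours / 3.53 days)


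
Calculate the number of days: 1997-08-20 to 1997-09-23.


From August 20, 1997 to September 23, 1997
Rest of August 1997: 31 - 20 = 11
Days into September 1997: 23
Total = 11 + 23 = 34 days

34 days


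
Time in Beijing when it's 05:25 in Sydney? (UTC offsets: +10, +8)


03:25

Time difference = UTC+8 - UTC+10 = -2 hours
New hour = (5 -2) mod 24
= 3 mod 24 = 3
Minutes unchanged → 03:25


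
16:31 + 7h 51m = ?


00:22 (next day)

Start: 991 minutes from midnight
Add: 471 minutes
Total: 1462 minutes
Hours: 1462 ÷ 60 = 24 remainder 22
24 ≥ 24 → 24 - 24 = 0 (next day)


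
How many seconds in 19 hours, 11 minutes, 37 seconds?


69097 seconds

Hours: 19 × 3600 = 68400
Minutes: 11 × 60 = 660
Seconds: 37
Total = 68400 + 660 + 37 = 69097


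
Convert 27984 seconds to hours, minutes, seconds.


7h 46m 24s

Hours: 27984 ÷ 3600 = 7 remainder 2784
Minutes: 2784 ÷ 60 = 46 remainder 24
Seconds: 24


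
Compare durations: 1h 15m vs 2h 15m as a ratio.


Duration 1: 75 minutes
Duration 2: 135 minutes
Ratio = 75:135
GCD = 15
Simplified = 5:9
As a decimal: 5/9 ≈ 0.56

5:9 (0.56)


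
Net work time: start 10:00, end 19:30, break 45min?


Total time = (19×60+30) - (10×60+0)
= 1170 - 600 = 570 min
Minus break: 570 - 45 = 525 min
= 8h 45m

8h 45m (525 minutes)


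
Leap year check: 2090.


Rules: divisible by 4 AND (not by 100 OR by 400)
2090 ÷ 4 = 522 remainder 2 → not divisible by 4
Not divisible by 4 → not a leap year

No


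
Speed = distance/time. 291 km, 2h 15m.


Distance: 291 km
Time: 2h 15m = 135 min = 135/60 = 9/4 hours
Speed = 291 ÷ (9/4) = 291 × 4 / 9 = 1164/9 ≈ 129.3 km/h

129.3 km/h


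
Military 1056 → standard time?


10:56 AM

Hour: 10
10 < 12 → AM


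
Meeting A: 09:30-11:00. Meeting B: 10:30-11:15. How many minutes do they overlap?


Meeting A: 570-660 (in minutes from midnight)
Meeting B: 630-675
Overlap start = max(570, 630) = 630
Overlap end = min(660, 675) = 660
Overlap = max(0, 660 - 630) = 30 min

30 minutes


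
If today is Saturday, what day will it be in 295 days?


Start: Saturday (index 5)
(5 + 295) mod 7
= 300 mod 7
= 6
Index 6 → Sunday

Sunday


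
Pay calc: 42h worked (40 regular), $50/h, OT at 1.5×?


$2150.00

Regular: 40h × $50 = $2000.00
Overtime: 42 - 40 = 2h
OT pay: 2h × $50 × 1.5 = $150.00
Total = $2000.00 + $150.00 = $2150.00


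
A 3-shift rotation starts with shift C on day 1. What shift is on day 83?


Shift A

Shifts: A, B, C
Start: C (index 2)
Day 83: (2 + 83 - 1) mod 3
= 84 mod 3
= 0
Index 0 → shift A


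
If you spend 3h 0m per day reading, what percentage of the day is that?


12.5%

Time: 180 minutes
Day: 1440 minutes
Percentage = (180/1440) × 100 = 12.5%


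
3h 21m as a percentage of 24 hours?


Total minutes: 3×60 + 21 = 201
Day = 24×60 = 1440 minutes
Fraction = 201/1440 ≈ 0.1396
As a percentage: 201/1440 × 100 ≈ 13.96%

0.1396 (13.96%)


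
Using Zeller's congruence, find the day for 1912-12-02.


Zeller's congruence:
q=2, m=12, k=12, j=19
h = (2 + ⌊13×13/5⌋ + 12 + ⌊12/4⌋ + ⌊19/4⌋ - 2×19) mod 7
= (2 + 33 + 12 + 3 + 4 - 38) mod 7
= 16 mod 7 = 2
h=2 → Monday

Monday


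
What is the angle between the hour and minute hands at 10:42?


Hour hand = 10×30 + 42×0.5 = 321.0°
Minute hand = 42×6 = 252°
Difference = |321.0 - 252| = 69.0°

69.0°


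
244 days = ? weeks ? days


34 weeks 6 days

Weeks: 244 ÷ 7 = 34 remainder 6


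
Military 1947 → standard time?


Hour: 19
19 - 12 = 7 → PM

7:47 PM


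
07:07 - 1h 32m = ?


Start: 427 minutes from midnight
Subtract: 92 minutes
Remaining: 427 - 92 = 335
Hours: 5, Minutes: 35

05:35


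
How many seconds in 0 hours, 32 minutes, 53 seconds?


1973 seconds

Hours: 0 × 3600 = 0
Minutes: 32 × 60 = 1920
Seconds: 53
Total = 0 + 1920 + 53 = 1973


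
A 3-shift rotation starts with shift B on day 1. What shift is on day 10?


Shift B

Shifts: A, B, C
Start: B (index 1)
Day 10: (1 + 10 - 1) mod 3
= 10 mod 3
= 1
Index 1 → shift B


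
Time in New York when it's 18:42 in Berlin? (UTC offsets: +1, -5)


Time difference = UTC-5 - UTC+1 = -6 hours
New hour = (18 -6) mod 24
= 12 mod 24 = 12
Minutes unchanged → 12:42

12:42


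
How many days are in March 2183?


Month: March (month 3)
March has 31 days

31 days


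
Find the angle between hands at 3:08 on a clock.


46.0°

Hour hand = 3×30 + 8×0.5 = 94.0°
Minute hand = 8×6 = 48°
Difference = |94.0 - 48| = 46.0°


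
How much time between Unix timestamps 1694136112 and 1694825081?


Difference = 1694825081 - 1694136112 = 688969 seconds
In hours: 688969 / 3600 ≈ 191.4
In days: 688969 / 86400 ≈ 7.97

688969 seconds (191.4 hours / 7.97 days)


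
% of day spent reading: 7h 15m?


Time: 435 minutes
Day: 1440 minutes
Percentage = (435/1440) × 100 ≈ 30.2%

30.2%


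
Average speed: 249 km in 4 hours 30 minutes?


Distance: 249 km
Time: 4h 30m = 270 min = 270/60 = 9/2 hours
Speed = 249 ÷ (9/2) = 249 × 2 / 9 = 498/9 ≈ 55.3 km/h

55.3 km/h


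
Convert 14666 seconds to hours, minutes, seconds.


Hours: 14666 ÷ 3600 = 4 remainder 266
Minutes: 266 ÷ 60 = 4 remainder 26
Seconds: 26

4h 4m 26s


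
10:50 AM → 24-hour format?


10:50

Input: 10:50 AM
AM hour stays: 10


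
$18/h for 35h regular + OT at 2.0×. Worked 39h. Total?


Regular: 35h × $18 = $630.00
Overtime: 39 - 35 = 4h
OT pay: 4h × $18 × 2.0 = $144.00
Total = $630.00 + $144.00 = $774.00

$774.00


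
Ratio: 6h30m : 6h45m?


26:27 (0.96)

Duration 1: 390 minutes
Duration 2: 405 minutes
Ratio = 390:405
GCD = 15
Simplified = 26:27
As a decimal: 26/27 ≈ 0.96


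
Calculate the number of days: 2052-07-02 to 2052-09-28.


From July 2, 2052 to September 28, 2052
Rest of July 2052: 31 - 2 = 29
Full months: August 31
Days into September 2052: 28
Total = 29 + 31 + 28 = 88 days

88 days


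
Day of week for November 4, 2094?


Zeller's congruence:
q=4, m=11, k=94, j=20
h = (4 + ⌊13×12/5⌋ + 94 + ⌊94/4⌋ + ⌊20/4⌋ - 2×20) mod 7
= (4 + 31 + 94 + 23 + 5 - 40) mod 7
= 117 mod 7 = 5
h=5 → Thursday

Thursday


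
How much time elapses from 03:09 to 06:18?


3h 9m

End time in minutes: 6×60 + 18 = 378
Start time in minutes: 3×60 + 9 = 189
Difference = 378 - 189 = 189 minutes
= 3 hours 9 minutes


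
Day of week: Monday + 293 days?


Sunday

Start: Monday (index 0)
(0 + 293) mod 7
= 293 mod 7
= 6
Index 6 → Sunday


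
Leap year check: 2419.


No

Rules: divisible by 4 AND (not by 100 OR by 400)
2419 ÷ 4 = 604 remainder 3 → not divisible by 4
Not divisible by 4 → not a leap year


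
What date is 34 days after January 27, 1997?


Start: January 27, 1997
Add 34 days
January 27 → February 1: 31 - 27 + 1 = 5 days (34 - 5 = 29 left)
February 1 → March 1: 28 - 1 + 1 = 28 days (29 - 28 = 1 left)
March 1 + 1 = March 2, 1997

March 2, 1997


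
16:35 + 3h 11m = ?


19:46

Start: 995 minutes from midnight
Add: 191 minutes
Total: 1186 minutes
Hours: 1186 ÷ 60 = 19 remainder 46


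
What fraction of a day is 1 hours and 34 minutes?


0.0653 (6.53%)

Total minutes: 1×60 + 34 = 94
Day = 24×60 = 1440 minutes
Fraction = 94/1440 ≈ 0.0653
As a percentage: 94/1440 × 100 ≈ 6.53%


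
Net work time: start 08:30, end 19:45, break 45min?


10h 30m (630 minutes)

Total time = (19×60+45) - (8×60+30)
= 1185 - 510 = 675 min
Minus break: 675 - 45 = 630 min
= 10h 30m


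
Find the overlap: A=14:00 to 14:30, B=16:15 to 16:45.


0 minutes

Meeting A: 840-870 (in minutes from midnight)
Meeting B: 975-1005
Overlap start = max(840, 975) = 975
Overlap end = min(870, 1005) = 870
Overlap = max(0, 870 - 975) = 0 min


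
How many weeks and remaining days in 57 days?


Weeks: 57 ÷ 7 = 8 remainder 1

8 weeks 1 days


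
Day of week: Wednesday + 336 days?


Wednesday

Start: Wednesday (index 2)
(2 + 336) mod 7
= 338 mod 7
= 2
Index 2 → Wednesday


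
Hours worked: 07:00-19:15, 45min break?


Total time = (19×60+15) - (7×60+0)
= 1155 - 420 = 735 min
Minus break: 735 - 45 = 690 min
= 11h 30m

11h 30m (690 minutes)


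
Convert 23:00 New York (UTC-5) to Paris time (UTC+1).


05:00 (next day)

Time difference = UTC+1 - UTC-5 = +6 hours
New hour = (23 + 6) mod 24
= 29 mod 24 = 5
Minutes unchanged → 05:00; 29 ≥ 24 → next day


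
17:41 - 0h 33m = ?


Start: 1061 minutes from midnight
Subtract: 33 minutes
Remaining: 1061 - 33 = 1028
Hours: 17, Minutes: 8

17:08


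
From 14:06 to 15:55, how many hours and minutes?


1h 49m

End time in minutes: 15×60 + 55 = 955
Start time in minutes: 14×60 + 6 = 846
Difference = 955 - 846 = 109 minutes
= 1 hours 49 minutes


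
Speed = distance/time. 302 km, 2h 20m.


Distance: 302 km
Time: 2h 20m = 140 min = 140/60 = 7/3 hours
Speed = 302 ÷ (7/3) = 302 × 3 / 7 = 906/7 ≈ 129.4 km/h

129.4 km/h


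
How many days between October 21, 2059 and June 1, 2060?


224 days

From October 21, 2059 to June 1, 2060
Rest of October 2059: 31 - 21 = 10
Full months: November 30, December 31, January 31, February 2060 29, March 31, April 30, May 31
Days into June 2060: 1
Total = 10 + 30 + 31 + 31 + 29 + 31 + 30 + 31 + 1 = 224 days


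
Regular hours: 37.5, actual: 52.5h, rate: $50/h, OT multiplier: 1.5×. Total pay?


Regular: 37.5h × $50 = $1875.00
Overtime: 52.5 - 37.5 = 15.0h
OT pay: 15.0h × $50 × 1.5 = $1125.00
Total = $1875.00 + $1125.00 = $3000.00

$3000.00


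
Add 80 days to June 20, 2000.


Start: June 20, 2000
Add 80 days
June 20 → July 1: 30 - 20 + 1 = 11 days (80 - 11 = 69 left)
July 1 → August 1: 31 - 1 + 1 = 31 days (69 - 31 = 38 left)
August 1 → September 1: 31 - 1 + 1 = 31 days (38 - 31 = 7 left)
September 1 + 7 = September 8, 2000

September 8, 2000


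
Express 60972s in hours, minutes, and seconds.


Hours: 60972 ÷ 3600 = 16 remainder 3372
Minutes: 3372 ÷ 60 = 56 remainder 12
Seconds: 12

16h 56m 12s


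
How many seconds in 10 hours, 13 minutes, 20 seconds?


Hours: 10 × 3600 = 36000
Minutes: 13 × 60 = 780
Seconds: 20
Total = 36000 + 780 + 20 = 36800

36800 seconds
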